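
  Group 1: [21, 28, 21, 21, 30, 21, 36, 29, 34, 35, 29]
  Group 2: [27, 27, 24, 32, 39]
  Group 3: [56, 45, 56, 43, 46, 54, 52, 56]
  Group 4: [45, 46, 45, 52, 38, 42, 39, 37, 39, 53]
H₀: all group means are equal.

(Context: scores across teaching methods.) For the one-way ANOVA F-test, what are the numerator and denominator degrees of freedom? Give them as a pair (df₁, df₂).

k = 4 groups, N = 34 total
df = (k−1, N−k) = (4−1, 34−4) = (3, 30)

degrees of freedom = [3, 30]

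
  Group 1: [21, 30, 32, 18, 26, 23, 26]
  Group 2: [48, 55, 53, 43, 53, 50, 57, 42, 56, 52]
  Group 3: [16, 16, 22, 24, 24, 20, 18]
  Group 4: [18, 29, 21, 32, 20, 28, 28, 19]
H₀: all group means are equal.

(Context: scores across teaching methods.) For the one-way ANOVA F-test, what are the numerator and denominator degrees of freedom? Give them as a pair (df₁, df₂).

k = 4 groups, N = 32 total
df = (k−1, N−k) = (4−1, 32−4) = (3, 28)

degrees of freedom = [3, 28]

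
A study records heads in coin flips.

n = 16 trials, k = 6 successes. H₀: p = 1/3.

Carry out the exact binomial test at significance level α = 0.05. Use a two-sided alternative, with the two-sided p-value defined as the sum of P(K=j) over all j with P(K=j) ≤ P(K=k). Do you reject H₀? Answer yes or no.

reject H₀: no

Exact binomial: n=16, k=6, p₀=1/3=0.3333
P(X=j) = C(n,j)·p₀^j·(1−p₀)^(n−j); p = Σ P(X=j) over j with P(X=j) ≤ P(X=6)
p-value (two-sided) = 0.79219
At α=0.05: p ≥ α → fail to reject H₀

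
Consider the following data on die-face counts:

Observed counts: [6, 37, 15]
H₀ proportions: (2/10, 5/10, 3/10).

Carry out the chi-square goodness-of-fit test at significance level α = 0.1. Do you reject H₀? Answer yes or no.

n = 58; E_i = n·p_i = [11.60, 29.00, 17.40]
χ² = (6−11.60)²/11.60 + (37−29.00)²/29.00 + (15−17.40)²/17.40 = 5.2414
df = 2
p-value (upper-tail) = 0.07275
At α=0.1: p < α → reject H₀

reject H₀: yes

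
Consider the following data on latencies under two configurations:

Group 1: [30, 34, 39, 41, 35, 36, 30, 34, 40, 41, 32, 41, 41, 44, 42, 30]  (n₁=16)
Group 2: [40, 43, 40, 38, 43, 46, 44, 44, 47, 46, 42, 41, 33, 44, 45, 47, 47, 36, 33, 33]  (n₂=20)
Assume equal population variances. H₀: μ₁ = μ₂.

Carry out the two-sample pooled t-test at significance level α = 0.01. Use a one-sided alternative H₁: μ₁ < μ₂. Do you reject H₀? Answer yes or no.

x̄₁=36.875, s₁=4.801, n₁=16
x̄₂=41.600, s₂=4.762, n₂=20
s_p² = [15·4.801² + 19·4.762²]/34 = 22.8397
SE = √(s_p²·(1/16+1/20)) = 1.6030
t = (36.875−41.600)/1.6030 = -2.9477
df = 34
p-value (one-sided, H₁ less) = 0.00288
At α=0.01: p < α → reject H₀

reject H₀: yes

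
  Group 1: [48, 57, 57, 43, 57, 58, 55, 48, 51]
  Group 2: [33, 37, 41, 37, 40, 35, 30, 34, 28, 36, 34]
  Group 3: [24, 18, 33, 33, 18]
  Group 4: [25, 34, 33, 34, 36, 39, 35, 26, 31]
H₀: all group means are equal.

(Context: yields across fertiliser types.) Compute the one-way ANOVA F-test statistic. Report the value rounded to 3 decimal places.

test statistic = 40.299

Group means [52.67, 35.00, 25.20, 32.56], grand mean 37.588
SSB = Σnᵢ(x̄ᵢ−x̄)² = 3115.213; SSW = ΣΣ(x−x̄ᵢ)² = 773.022
MSB = 3115.213/3 = 1038.4044; MSW = 773.022/30 = 25.7674
F = MSB/MSW = 40.2991
df = (3, 30)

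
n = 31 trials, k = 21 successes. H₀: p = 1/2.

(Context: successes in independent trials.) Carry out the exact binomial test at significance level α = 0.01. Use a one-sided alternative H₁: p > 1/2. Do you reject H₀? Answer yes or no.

Exact binomial: n=31, k=21, p₀=1/2=0.5000
P(X≥21) from Σ C(n,i)·p₀^i·(1−p₀)^(n−i)
p-value (one-sided, H₁ greater) = 0.03538
At α=0.01: p ≥ α → fail to reject H₀

reject H₀: no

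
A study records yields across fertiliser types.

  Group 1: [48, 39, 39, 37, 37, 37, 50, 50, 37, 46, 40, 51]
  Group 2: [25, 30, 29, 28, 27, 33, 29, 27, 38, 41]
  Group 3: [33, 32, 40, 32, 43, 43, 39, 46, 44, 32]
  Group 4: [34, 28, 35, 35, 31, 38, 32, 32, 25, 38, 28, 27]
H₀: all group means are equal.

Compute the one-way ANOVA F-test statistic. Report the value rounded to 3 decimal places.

Group means [42.58, 30.70, 38.40, 31.92], grand mean 36.023
SSB = Σnᵢ(x̄ᵢ−x̄)² = 1058.644; SSW = ΣΣ(x−x̄ᵢ)² = 1104.333
MSB = 1058.644/3 = 352.8813; MSW = 1104.333/40 = 27.6083
F = MSB/MSW = 12.7817
df = (3, 40)

test statistic = 12.782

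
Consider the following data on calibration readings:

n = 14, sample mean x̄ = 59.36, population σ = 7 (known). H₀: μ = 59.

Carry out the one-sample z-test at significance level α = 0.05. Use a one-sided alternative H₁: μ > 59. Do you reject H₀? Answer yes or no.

reject H₀: no

SE = σ/√n = 7/√14 = 1.8708
z = (x̄−μ₀)/SE = (59.36−59)/1.8708 = 0.1924
p-value (one-sided, H₁ greater) = 0.42370
At α=0.05: p ≥ α → fail to reject H₀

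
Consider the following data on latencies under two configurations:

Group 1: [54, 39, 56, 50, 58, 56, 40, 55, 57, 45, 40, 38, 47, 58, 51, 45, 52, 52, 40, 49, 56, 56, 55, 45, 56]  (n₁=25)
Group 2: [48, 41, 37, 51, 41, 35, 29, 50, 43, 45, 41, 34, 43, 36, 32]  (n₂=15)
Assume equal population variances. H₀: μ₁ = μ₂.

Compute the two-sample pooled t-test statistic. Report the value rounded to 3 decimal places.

test statistic = 4.419

x̄₁=50.000, s₁=6.714, n₁=25
x̄₂=40.400, s₂=6.544, n₂=15
s_p² = [24·6.714² + 14·6.544²]/38 = 44.2526
SE = √(s_p²·(1/25+1/15)) = 2.1726
t = (50.000−40.400)/2.1726 = 4.4186
df = 38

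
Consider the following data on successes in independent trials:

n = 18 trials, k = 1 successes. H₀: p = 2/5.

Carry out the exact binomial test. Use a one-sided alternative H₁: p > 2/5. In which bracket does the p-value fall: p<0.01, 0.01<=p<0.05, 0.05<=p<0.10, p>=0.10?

Exact binomial: n=18, k=1, p₀=2/5=0.4000
P(X≥1) from Σ C(n,i)·p₀^i·(1−p₀)^(n−i)
p-value (one-sided, H₁ greater) = 0.99990
→ bracket: p>=0.10

p-value bracket: p>=0.10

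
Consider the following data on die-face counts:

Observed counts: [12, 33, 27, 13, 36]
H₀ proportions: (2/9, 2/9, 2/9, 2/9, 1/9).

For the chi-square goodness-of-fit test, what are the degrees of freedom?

degrees of freedom = 4

df = k − 1 = 5 − 1 = 4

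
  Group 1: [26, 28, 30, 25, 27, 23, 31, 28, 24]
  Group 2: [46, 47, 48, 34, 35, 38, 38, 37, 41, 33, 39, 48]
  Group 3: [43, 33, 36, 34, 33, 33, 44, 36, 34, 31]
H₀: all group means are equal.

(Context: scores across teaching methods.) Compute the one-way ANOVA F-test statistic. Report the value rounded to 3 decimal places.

Group means [26.89, 40.33, 35.70], grand mean 34.935
SSB = Σnᵢ(x̄ᵢ−x̄)² = 938.215; SSW = ΣΣ(x−x̄ᵢ)² = 569.656
MSB = 938.215/2 = 469.1077; MSW = 569.656/28 = 20.3448
F = MSB/MSW = 23.0578
df = (2, 28)

test statistic = 23.058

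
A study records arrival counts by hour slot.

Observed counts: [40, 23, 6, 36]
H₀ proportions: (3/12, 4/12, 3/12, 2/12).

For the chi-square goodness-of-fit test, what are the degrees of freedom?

degrees of freedom = 3

df = k − 1 = 4 − 1 = 3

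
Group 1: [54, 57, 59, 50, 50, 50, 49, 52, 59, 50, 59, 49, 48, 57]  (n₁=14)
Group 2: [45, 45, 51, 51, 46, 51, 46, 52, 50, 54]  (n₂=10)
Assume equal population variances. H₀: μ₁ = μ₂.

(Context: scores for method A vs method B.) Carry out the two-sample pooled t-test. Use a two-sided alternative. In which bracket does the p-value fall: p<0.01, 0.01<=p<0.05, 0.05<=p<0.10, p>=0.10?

x̄₁=53.071, s₁=4.251, n₁=14
x̄₂=49.100, s₂=3.281, n₂=10
s_p² = [13·4.251² + 9·3.281²]/22 = 15.0831
SE = √(s_p²·(1/14+1/10)) = 1.6080
t = (53.071−49.100)/1.6080 = 2.4698
df = 22
p-value (two-sided) = 0.02175
→ bracket: 0.01<=p<0.05

p-value bracket: 0.01<=p<0.05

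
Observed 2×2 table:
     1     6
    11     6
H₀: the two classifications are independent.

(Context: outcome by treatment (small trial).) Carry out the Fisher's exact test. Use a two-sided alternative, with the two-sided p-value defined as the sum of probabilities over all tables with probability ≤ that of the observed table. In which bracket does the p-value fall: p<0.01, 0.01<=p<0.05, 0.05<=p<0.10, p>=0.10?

p-value bracket: 0.05<=p<0.10

Margins: r₁=7, r₂=17, c₁=12, c₂=12, n=24
p_obs = C(7,1)·C(17,11)/C(24,12); sum pmf over tables with pmf ≤ p_obs
p-value (two-sided) = 0.06865
→ bracket: 0.05<=p<0.10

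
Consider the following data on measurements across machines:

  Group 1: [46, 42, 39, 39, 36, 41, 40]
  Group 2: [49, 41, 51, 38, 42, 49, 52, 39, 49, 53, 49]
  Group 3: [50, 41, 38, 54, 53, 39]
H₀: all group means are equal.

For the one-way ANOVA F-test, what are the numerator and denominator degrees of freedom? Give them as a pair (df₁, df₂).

degrees of freedom = [2, 21]

k = 3 groups, N = 24 total
df = (k−1, N−k) = (3−1, 24−3) = (2, 21)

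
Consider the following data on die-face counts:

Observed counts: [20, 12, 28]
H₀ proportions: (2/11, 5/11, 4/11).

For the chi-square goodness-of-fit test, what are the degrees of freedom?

degrees of freedom = 2

df = k − 1 = 3 − 1 = 2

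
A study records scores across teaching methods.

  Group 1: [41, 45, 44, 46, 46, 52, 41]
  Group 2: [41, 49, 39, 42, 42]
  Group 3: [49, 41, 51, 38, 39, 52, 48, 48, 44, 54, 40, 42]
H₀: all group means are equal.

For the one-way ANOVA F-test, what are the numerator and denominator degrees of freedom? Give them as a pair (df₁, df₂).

k = 3 groups, N = 24 total
df = (k−1, N−k) = (3−1, 24−3) = (2, 21)

degrees of freedom = [2, 21]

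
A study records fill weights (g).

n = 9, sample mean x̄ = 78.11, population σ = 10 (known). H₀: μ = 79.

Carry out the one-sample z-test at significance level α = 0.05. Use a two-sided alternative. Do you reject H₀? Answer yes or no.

reject H₀: no

SE = σ/√n = 10/√9 = 3.3333
z = (x̄−μ₀)/SE = (78.11−79)/3.3333 = -0.2670
p-value (two-sided) = 0.78947
At α=0.05: p ≥ α → fail to reject H₀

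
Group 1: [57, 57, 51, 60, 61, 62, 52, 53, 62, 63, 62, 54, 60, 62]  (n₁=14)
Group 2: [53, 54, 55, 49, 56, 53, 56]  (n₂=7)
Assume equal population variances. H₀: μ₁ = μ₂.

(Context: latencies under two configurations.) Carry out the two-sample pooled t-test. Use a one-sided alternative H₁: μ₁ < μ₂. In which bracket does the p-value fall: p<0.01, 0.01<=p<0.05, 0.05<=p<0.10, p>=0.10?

p-value bracket: p>=0.10

x̄₁=58.286, s₁=4.232, n₁=14
x̄₂=53.714, s₂=2.430, n₂=7
s_p² = [13·4.232² + 6·2.430²]/19 = 14.1203
SE = √(s_p²·(1/14+1/7)) = 1.7395
t = (58.286−53.714)/1.7395 = 2.6280
df = 19
p-value (one-sided, H₁ less) = 0.99172
→ bracket: p>=0.10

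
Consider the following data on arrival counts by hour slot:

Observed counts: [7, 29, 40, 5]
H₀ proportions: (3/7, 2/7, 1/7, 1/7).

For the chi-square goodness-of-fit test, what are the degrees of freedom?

df = k − 1 = 4 − 1 = 3

degrees of freedom = 3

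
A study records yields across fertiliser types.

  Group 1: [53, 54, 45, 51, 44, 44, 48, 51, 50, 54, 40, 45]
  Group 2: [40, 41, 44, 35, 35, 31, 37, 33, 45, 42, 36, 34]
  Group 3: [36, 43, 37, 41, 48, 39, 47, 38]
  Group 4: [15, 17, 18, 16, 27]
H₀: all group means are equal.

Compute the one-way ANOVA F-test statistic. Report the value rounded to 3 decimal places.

test statistic = 50.032

Group means [48.25, 37.75, 41.12, 18.60], grand mean 39.297
SSB = Σnᵢ(x̄ᵢ−x̄)² = 3159.155; SSW = ΣΣ(x−x̄ᵢ)² = 694.575
MSB = 3159.155/3 = 1053.0516; MSW = 694.575/33 = 21.0477
F = MSB/MSW = 50.0316
df = (3, 33)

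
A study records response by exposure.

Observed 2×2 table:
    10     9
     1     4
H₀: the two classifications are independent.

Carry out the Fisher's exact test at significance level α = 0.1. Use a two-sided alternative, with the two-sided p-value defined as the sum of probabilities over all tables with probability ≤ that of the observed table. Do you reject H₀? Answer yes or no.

reject H₀: no

Margins: r₁=19, r₂=5, c₁=11, c₂=13, n=24
p_obs = C(19,10)·C(5,1)/C(24,11); sum pmf over tables with pmf ≤ p_obs
p-value (two-sided) = 0.32712
At α=0.1: p ≥ α → fail to reject H₀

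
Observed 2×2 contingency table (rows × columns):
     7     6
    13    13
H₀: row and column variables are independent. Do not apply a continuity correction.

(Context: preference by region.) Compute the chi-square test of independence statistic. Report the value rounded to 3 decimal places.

test statistic = 0.051

Row totals [13, 26], col totals [20, 19], n=39
χ² = (7−6.67)²/6.67 + (6−6.33)²/6.33 + (13−13.33)²/13.33 + (13−12.67)²/12.67 = 0.0513
df = 1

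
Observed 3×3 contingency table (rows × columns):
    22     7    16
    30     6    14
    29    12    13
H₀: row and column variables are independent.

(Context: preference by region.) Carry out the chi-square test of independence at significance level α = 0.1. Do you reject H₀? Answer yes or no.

reject H₀: no

Row totals [45, 50, 54], col totals [81, 25, 43], n=149
χ² = (22−24.46)²/24.46 + (7−7.55)²/7.55 + (16−12.99)²/12.99 + (30−27.18)²/27.18 + (6−8.39)²/8.39 + (14−14.43)²/14.43 + (29−29.36)²/29.36 + (12−9.06)²/9.06 + (13−15.58)²/15.58 = 3.3594
df = 4
p-value (upper-tail) = 0.49958
At α=0.1: p ≥ α → fail to reject H₀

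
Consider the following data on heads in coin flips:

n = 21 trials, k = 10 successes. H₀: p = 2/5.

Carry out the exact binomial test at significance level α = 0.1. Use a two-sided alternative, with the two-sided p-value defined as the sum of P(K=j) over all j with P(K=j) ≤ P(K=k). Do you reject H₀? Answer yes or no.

reject H₀: no

Exact binomial: n=21, k=10, p₀=2/5=0.4000
P(X=j) = C(n,j)·p₀^j·(1−p₀)^(n−j); p = Σ P(X=j) over j with P(X=j) ≤ P(X=10)
p-value (two-sided) = 0.50880
At α=0.1: p ≥ α → fail to reject H₀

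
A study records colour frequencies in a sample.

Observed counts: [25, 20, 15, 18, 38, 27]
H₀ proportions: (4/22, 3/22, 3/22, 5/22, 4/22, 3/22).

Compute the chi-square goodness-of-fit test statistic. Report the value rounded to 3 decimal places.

test statistic = 15.982

n = 143; E_i = n·p_i = [26.00, 19.50, 19.50, 32.50, 26.00, 19.50]
χ² = (25−26.00)²/26.00 + (20−19.50)²/19.50 + (15−19.50)²/19.50 + (18−32.50)²/32.50 + (38−26.00)²/26.00 + (27−19.50)²/19.50 = 15.9821
df = 5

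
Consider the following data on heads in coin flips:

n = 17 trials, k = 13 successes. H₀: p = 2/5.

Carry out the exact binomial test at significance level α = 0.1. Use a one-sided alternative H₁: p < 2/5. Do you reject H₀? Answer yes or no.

Exact binomial: n=17, k=13, p₀=2/5=0.4000
P(X≤13) from Σ C(n,i)·p₀^i·(1−p₀)^(n−i)
p-value (one-sided, H₁ less) = 0.99955
At α=0.1: p ≥ α → fail to reject H₀

reject H₀: no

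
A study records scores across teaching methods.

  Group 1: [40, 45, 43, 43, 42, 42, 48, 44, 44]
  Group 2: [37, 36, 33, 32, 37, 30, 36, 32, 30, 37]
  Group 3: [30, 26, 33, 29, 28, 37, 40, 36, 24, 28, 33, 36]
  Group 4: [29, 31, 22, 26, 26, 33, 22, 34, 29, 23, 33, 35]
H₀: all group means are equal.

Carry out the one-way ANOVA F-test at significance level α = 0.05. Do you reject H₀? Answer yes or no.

Group means [43.44, 34.00, 31.67, 28.58], grand mean 33.814
SSB = Σnᵢ(x̄ᵢ−x̄)² = 1218.706; SSW = ΣΣ(x−x̄ᵢ)² = 629.806
MSB = 1218.706/3 = 406.2354; MSW = 629.806/39 = 16.1489
F = MSB/MSW = 25.1557
df = (3, 39)
p-value (upper-tail) = 0.00000
At α=0.05: p < α → reject H₀

reject H₀: yes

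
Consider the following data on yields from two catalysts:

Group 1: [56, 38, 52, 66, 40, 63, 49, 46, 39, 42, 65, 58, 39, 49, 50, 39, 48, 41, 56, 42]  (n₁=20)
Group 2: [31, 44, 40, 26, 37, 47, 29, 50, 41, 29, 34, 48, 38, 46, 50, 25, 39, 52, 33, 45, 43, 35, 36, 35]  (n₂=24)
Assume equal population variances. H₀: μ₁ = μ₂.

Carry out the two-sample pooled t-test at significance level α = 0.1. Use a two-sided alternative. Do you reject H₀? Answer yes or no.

x̄₁=48.900, s₁=9.188, n₁=20
x̄₂=38.875, s₂=7.865, n₂=24
s_p² = [19·9.188² + 23·7.865²]/42 = 72.0577
SE = √(s_p²·(1/20+1/24)) = 2.5701
t = (48.900−38.875)/2.5701 = 3.9007
df = 42
p-value (two-sided) = 0.00034
At α=0.1: p < α → reject H₀

reject H₀: yes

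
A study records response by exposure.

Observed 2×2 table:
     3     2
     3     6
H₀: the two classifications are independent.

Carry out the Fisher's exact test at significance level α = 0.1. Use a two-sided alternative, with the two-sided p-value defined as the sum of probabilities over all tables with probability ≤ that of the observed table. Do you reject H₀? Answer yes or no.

reject H₀: no

Margins: r₁=5, r₂=9, c₁=6, c₂=8, n=14
p_obs = C(5,3)·C(9,3)/C(14,6); sum pmf over tables with pmf ≤ p_obs
p-value (two-sided) = 0.58042
At α=0.1: p ≥ α → fail to reject H₀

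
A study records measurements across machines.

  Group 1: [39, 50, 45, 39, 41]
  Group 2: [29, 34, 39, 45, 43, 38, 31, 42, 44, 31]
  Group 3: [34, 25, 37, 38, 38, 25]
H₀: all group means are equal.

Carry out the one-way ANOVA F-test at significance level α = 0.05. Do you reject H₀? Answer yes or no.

reject H₀: yes

Group means [42.80, 37.60, 32.83], grand mean 37.476
SSB = Σnᵢ(x̄ᵢ−x̄)² = 271.205; SSW = ΣΣ(x−x̄ᵢ)² = 604.033
MSB = 271.205/2 = 135.6024; MSW = 604.033/18 = 33.5574
F = MSB/MSW = 4.0409
df = (2, 18)
p-value (upper-tail) = 0.03552
At α=0.05: p < α → reject H₀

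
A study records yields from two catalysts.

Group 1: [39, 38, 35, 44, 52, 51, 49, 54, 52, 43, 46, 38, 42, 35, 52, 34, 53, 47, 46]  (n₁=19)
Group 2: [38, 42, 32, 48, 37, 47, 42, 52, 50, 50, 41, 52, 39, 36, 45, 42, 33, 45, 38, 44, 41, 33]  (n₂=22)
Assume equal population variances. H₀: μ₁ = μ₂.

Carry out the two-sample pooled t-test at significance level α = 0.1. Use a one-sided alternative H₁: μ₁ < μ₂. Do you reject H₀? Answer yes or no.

reject H₀: no

x̄₁=44.737, s₁=6.740, n₁=19
x̄₂=42.136, s₂=6.081, n₂=22
s_p² = [18·6.740² + 21·6.081²]/39 = 40.8788
SE = √(s_p²·(1/19+1/22)) = 2.0024
t = (44.737−42.136)/2.0024 = 1.2987
df = 39
p-value (one-sided, H₁ less) = 0.89916
At α=0.1: p ≥ α → fail to reject H₀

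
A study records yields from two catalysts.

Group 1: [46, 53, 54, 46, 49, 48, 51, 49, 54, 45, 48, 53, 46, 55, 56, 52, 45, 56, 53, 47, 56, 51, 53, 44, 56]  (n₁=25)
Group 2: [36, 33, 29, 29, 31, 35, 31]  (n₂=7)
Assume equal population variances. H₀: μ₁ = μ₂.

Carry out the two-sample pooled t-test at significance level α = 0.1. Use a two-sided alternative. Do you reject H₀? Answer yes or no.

x̄₁=50.640, s₁=4.009, n₁=25
x̄₂=32.000, s₂=2.769, n₂=7
s_p² = [24·4.009² + 6·2.769²]/30 = 14.3920
SE = √(s_p²·(1/25+1/7)) = 1.6222
t = (50.640−32.000)/1.6222 = 11.4902
df = 30
p-value (two-sided) = 0.00000
At α=0.1: p < α → reject H₀

reject H₀: yes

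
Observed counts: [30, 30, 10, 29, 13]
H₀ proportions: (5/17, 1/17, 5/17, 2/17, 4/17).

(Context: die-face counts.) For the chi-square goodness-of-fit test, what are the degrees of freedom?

degrees of freedom = 4

df = k − 1 = 5 − 1 = 4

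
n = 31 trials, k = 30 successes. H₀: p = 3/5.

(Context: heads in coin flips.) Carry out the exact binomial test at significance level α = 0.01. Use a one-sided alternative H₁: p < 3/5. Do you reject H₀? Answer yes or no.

Exact binomial: n=31, k=30, p₀=3/5=0.6000
P(X≤30) from Σ C(n,i)·p₀^i·(1−p₀)^(n−i)
p-value (one-sided, H₁ less) = 1.00000
At α=0.01: p ≥ α → fail to reject H₀

reject H₀: no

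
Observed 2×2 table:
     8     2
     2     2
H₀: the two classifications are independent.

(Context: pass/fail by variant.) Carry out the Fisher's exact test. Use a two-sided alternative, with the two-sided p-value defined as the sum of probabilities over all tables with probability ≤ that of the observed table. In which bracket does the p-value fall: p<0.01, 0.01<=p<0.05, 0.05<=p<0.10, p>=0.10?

p-value bracket: p>=0.10

Margins: r₁=10, r₂=4, c₁=10, c₂=4, n=14
p_obs = C(10,8)·C(4,2)/C(14,10); sum pmf over tables with pmf ≤ p_obs
p-value (two-sided) = 0.52048
→ bracket: p>=0.10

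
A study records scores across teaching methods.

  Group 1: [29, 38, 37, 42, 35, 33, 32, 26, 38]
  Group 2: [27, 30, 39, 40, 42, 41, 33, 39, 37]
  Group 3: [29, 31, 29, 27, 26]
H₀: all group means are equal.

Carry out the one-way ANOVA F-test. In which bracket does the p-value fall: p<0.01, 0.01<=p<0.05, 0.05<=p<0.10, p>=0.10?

Group means [34.44, 36.44, 28.40], grand mean 33.913
SSB = Σnᵢ(x̄ᵢ−x̄)² = 212.182; SSW = ΣΣ(x−x̄ᵢ)² = 433.644
MSB = 212.182/2 = 106.0908; MSW = 433.644/20 = 21.6822
F = MSB/MSW = 4.8930
df = (2, 20)
p-value (upper-tail) = 0.01863
→ bracket: 0.01<=p<0.05

p-value bracket: 0.01<=p<0.05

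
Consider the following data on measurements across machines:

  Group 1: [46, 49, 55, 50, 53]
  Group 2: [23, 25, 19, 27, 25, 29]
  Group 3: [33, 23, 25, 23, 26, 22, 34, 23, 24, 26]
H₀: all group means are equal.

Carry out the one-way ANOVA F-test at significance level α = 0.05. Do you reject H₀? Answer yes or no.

Group means [50.60, 24.67, 25.90], grand mean 31.429
SSB = Σnᵢ(x̄ᵢ−x̄)² = 2417.710; SSW = ΣΣ(x−x̄ᵢ)² = 269.433
MSB = 2417.710/2 = 1208.8548; MSW = 269.433/18 = 14.9685
F = MSB/MSW = 80.7598
df = (2, 18)
p-value (upper-tail) = 0.00000
At α=0.05: p < α → reject H₀

reject H₀: yes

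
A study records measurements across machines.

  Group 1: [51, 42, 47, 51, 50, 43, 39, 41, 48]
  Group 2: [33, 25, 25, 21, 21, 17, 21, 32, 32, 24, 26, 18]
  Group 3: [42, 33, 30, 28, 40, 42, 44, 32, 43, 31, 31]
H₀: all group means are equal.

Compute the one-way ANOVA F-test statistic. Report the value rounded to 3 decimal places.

Group means [45.78, 24.58, 36.00], grand mean 34.469
SSB = Σnᵢ(x̄ᵢ−x̄)² = 2349.497; SSW = ΣΣ(x−x̄ᵢ)² = 868.472
MSB = 2349.497/2 = 1174.7483; MSW = 868.472/29 = 29.9473
F = MSB/MSW = 39.2272
df = (2, 29)

test statistic = 39.227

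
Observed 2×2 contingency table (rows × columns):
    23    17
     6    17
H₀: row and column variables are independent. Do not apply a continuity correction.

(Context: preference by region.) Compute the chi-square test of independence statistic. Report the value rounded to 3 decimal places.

test statistic = 5.801

Row totals [40, 23], col totals [29, 34], n=63
χ² = (23−18.41)²/18.41 + (17−21.59)²/21.59 + (6−10.59)²/10.59 + (17−12.41)²/12.41 = 5.8006
df = 1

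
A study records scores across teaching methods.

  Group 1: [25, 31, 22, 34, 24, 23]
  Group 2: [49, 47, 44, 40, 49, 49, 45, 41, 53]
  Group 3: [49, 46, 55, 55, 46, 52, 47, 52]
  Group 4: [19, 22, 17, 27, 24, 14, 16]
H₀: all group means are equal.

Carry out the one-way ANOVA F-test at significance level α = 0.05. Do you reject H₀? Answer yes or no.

reject H₀: yes

Group means [26.50, 46.33, 50.25, 19.86], grand mean 37.233
SSB = Σnᵢ(x̄ᵢ−x̄)² = 4905.510; SSW = ΣΣ(x−x̄ᵢ)² = 489.857
MSB = 4905.510/3 = 1635.1698; MSW = 489.857/26 = 18.8407
F = MSB/MSW = 86.7894
df = (3, 26)
p-value (upper-tail) = 0.00000
At α=0.05: p < α → reject H₀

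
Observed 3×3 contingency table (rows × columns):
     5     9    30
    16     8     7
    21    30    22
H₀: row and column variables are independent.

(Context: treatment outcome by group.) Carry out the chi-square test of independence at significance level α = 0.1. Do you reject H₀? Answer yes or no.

Row totals [44, 31, 73], col totals [42, 47, 59], n=148
χ² = (5−12.49)²/12.49 + (9−13.97)²/13.97 + (30−17.54)²/17.54 + (16−8.80)²/8.80 + (8−9.84)²/9.84 + (7−12.36)²/12.36 + (21−20.72)²/20.72 + (30−23.18)²/23.18 + (22−29.10)²/29.10 = 27.4164
df = 4
p-value (upper-tail) = 0.00002
At α=0.1: p < α → reject H₀

reject H₀: yes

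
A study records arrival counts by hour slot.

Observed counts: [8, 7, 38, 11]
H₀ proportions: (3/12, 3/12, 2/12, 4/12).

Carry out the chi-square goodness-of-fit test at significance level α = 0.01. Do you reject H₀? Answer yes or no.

n = 64; E_i = n·p_i = [16.00, 16.00, 10.67, 21.33]
χ² = (8−16.00)²/16.00 + (7−16.00)²/16.00 + (38−10.67)²/10.67 + (11−21.33)²/21.33 = 84.1094
df = 3
p-value (upper-tail) = 0.00000
At α=0.01: p < α → reject H₀

reject H₀: yes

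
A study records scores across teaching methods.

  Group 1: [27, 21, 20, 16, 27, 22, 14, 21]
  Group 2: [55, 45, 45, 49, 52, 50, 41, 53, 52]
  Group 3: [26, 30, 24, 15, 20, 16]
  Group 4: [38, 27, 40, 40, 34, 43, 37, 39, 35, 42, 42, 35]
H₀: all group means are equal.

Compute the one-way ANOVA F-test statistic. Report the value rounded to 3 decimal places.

Group means [21.00, 49.11, 21.83, 37.67], grand mean 34.086
SSB = Σnᵢ(x̄ᵢ−x̄)² = 4456.354; SSW = ΣΣ(x−x̄ᵢ)² = 708.389
MSB = 4456.354/3 = 1485.4513; MSW = 708.389/31 = 22.8513
F = MSB/MSW = 65.0052
df = (3, 31)

test statistic = 65.005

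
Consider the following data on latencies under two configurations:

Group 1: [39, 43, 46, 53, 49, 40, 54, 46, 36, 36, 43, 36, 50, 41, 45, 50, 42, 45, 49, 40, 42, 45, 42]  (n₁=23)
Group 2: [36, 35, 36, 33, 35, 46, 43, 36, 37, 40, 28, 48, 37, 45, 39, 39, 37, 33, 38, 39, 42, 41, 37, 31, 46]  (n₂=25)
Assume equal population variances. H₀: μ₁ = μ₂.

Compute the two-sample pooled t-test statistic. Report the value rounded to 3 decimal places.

test statistic = 3.958

x̄₁=44.000, s₁=5.161, n₁=23
x̄₂=38.280, s₂=4.852, n₂=25
s_p² = [22·5.161² + 24·4.852²]/46 = 25.0226
SE = √(s_p²·(1/23+1/25)) = 1.4453
t = (44.000−38.280)/1.4453 = 3.9577
df = 46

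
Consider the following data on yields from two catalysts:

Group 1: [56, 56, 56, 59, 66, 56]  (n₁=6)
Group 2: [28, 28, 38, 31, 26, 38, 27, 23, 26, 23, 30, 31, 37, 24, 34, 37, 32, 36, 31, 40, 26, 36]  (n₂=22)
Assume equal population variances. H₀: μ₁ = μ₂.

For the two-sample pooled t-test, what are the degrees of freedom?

degrees of freedom = 26

df = n₁ + n₂ − 2 = 6 + 22 − 2 = 26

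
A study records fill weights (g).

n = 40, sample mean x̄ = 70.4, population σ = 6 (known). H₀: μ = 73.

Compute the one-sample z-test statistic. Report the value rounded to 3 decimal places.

test statistic = -2.741

SE = σ/√n = 6/√40 = 0.9487
z = (x̄−μ₀)/SE = (70.4−73)/0.9487 = -2.7406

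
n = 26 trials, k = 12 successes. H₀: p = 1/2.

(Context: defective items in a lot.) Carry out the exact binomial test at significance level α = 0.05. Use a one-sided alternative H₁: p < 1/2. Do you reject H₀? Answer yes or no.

Exact binomial: n=26, k=12, p₀=1/2=0.5000
P(X≤12) from Σ C(n,i)·p₀^i·(1−p₀)^(n−i)
p-value (one-sided, H₁ less) = 0.42251
At α=0.05: p ≥ α → fail to reject H₀

reject H₀: no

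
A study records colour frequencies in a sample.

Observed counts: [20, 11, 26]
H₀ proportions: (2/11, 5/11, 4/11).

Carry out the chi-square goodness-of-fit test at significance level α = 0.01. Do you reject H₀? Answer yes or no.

n = 57; E_i = n·p_i = [10.36, 25.91, 20.73]
χ² = (20−10.36)²/10.36 + (11−25.91)²/25.91 + (26−20.73)²/20.73 = 18.8807
df = 2
p-value (upper-tail) = 0.00008
At α=0.01: p < α → reject H₀

reject H₀: yes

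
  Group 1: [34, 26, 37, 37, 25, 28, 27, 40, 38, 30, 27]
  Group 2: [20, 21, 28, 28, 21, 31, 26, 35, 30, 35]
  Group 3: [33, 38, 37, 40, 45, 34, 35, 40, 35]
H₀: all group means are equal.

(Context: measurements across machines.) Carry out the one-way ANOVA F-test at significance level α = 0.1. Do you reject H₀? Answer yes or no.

reject H₀: yes

Group means [31.73, 27.50, 37.44], grand mean 32.033
SSB = Σnᵢ(x̄ᵢ−x̄)² = 470.063; SSW = ΣΣ(x−x̄ᵢ)² = 696.904
MSB = 470.063/2 = 235.0313; MSW = 696.904/27 = 25.8113
F = MSB/MSW = 9.1058
df = (2, 27)
p-value (upper-tail) = 0.00095
At α=0.1: p < α → reject H₀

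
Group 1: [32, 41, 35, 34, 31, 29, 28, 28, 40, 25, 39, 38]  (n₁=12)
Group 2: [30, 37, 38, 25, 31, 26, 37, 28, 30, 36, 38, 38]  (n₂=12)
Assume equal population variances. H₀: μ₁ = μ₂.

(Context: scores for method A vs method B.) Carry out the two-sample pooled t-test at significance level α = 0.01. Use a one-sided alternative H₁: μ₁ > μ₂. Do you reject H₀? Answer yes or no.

x̄₁=33.333, s₁=5.331, n₁=12
x̄₂=32.833, s₂=5.006, n₂=12
s_p² = [11·5.331² + 11·5.006²]/22 = 26.7424
SE = √(s_p²·(1/12+1/12)) = 2.1112
t = (33.333−32.833)/2.1112 = 0.2368
df = 22
p-value (one-sided, H₁ greater) = 0.40749
At α=0.01: p ≥ α → fail to reject H₀

reject H₀: no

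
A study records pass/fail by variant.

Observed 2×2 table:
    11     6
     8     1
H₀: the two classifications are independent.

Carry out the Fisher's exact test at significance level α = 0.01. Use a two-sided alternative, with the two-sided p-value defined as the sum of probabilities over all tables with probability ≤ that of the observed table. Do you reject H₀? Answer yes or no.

Margins: r₁=17, r₂=9, c₁=19, c₂=7, n=26
p_obs = C(17,11)·C(9,8)/C(26,19); sum pmf over tables with pmf ≤ p_obs
p-value (two-sided) = 0.35742
At α=0.01: p ≥ α → fail to reject H₀

reject H₀: no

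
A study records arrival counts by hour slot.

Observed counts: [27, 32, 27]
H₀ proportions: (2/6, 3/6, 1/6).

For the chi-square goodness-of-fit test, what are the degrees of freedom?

df = k − 1 = 3 − 1 = 2

degrees of freedom = 2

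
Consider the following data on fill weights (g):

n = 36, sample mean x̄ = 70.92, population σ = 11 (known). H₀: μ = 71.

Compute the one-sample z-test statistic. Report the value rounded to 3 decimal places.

test statistic = -0.044

SE = σ/√n = 11/√36 = 1.8333
z = (x̄−μ₀)/SE = (70.92−71)/1.8333 = -0.0436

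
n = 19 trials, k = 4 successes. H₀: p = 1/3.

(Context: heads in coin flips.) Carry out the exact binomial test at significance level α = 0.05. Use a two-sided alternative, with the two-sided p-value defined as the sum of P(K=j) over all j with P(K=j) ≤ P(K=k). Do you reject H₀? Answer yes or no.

Exact binomial: n=19, k=4, p₀=1/3=0.3333
P(X=j) = C(n,j)·p₀^j·(1−p₀)^(n−j); p = Σ P(X=j) over j with P(X=j) ≤ P(X=4)
p-value (two-sided) = 0.33409
At α=0.05: p ≥ α → fail to reject H₀

reject H₀: no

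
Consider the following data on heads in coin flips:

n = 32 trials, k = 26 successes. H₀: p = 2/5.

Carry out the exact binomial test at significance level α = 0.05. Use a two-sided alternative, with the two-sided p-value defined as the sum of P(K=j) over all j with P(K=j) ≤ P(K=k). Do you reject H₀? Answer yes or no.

reject H₀: yes

Exact binomial: n=32, k=26, p₀=2/5=0.4000
P(X=j) = C(n,j)·p₀^j·(1−p₀)^(n−j); p = Σ P(X=j) over j with P(X=j) ≤ P(X=26)
p-value (two-sided) = 0.00000
At α=0.05: p < α → reject H₀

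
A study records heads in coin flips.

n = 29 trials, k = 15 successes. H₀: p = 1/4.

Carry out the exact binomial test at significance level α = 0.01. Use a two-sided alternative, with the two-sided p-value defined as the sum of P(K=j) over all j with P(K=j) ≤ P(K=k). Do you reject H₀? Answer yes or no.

reject H₀: yes

Exact binomial: n=29, k=15, p₀=1/4=0.2500
P(X=j) = C(n,j)·p₀^j·(1−p₀)^(n−j); p = Σ P(X=j) over j with P(X=j) ≤ P(X=15)
p-value (two-sided) = 0.00202
At α=0.01: p < α → reject H₀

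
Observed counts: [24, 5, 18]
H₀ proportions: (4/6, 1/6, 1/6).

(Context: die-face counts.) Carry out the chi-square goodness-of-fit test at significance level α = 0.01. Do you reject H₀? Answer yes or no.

reject H₀: yes

n = 47; E_i = n·p_i = [31.33, 7.83, 7.83]
χ² = (24−31.33)²/31.33 + (5−7.83)²/7.83 + (18−7.83)²/7.83 = 15.9362
df = 2
p-value (upper-tail) = 0.00035
At α=0.01: p < α → reject H₀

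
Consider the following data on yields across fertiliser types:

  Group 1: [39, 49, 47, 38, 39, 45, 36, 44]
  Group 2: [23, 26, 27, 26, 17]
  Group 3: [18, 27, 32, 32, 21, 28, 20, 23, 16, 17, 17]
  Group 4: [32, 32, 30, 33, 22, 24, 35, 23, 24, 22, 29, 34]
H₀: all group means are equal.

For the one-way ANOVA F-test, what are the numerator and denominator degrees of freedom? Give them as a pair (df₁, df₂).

degrees of freedom = [3, 32]

k = 4 groups, N = 36 total
df = (k−1, N−k) = (4−1, 36−4) = (3, 32)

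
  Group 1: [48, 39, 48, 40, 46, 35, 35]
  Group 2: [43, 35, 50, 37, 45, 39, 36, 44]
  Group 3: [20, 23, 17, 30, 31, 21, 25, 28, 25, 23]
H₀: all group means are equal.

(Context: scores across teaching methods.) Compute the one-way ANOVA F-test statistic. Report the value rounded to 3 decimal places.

Group means [41.57, 41.12, 24.30], grand mean 34.520
SSB = Σnᵢ(x̄ᵢ−x̄)² = 1741.551; SSW = ΣΣ(x−x̄ᵢ)² = 566.689
MSB = 1741.551/2 = 870.7754; MSW = 566.689/22 = 25.7586
F = MSB/MSW = 33.8052
df = (2, 22)

test statistic = 33.805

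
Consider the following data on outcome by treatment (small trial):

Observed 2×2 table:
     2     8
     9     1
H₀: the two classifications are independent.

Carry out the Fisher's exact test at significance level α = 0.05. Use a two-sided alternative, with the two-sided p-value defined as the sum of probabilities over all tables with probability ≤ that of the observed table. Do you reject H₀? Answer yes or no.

Margins: r₁=10, r₂=10, c₁=11, c₂=9, n=20
p_obs = C(10,2)·C(10,9)/C(20,11); sum pmf over tables with pmf ≤ p_obs
p-value (two-sided) = 0.00548
At α=0.05: p < α → reject H₀

reject H₀: yes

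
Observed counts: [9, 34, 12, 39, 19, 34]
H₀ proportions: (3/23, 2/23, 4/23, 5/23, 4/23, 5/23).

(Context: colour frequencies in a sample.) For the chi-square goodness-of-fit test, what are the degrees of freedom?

df = k − 1 = 6 − 1 = 5

degrees of freedom = 5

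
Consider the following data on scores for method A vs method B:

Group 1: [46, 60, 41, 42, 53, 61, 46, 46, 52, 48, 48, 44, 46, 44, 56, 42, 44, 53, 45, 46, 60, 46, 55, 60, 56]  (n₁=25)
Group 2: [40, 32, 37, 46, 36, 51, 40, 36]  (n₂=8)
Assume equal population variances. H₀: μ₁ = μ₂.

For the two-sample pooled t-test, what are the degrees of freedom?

df = n₁ + n₂ − 2 = 25 + 8 − 2 = 31

degrees of freedom = 31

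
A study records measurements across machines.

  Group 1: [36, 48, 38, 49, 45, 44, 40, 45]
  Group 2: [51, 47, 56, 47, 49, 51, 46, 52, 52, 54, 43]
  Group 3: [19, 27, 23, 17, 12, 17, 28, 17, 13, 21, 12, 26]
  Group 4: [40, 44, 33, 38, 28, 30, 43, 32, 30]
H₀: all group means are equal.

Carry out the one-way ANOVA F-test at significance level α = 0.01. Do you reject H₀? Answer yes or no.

Group means [43.12, 49.82, 19.33, 35.33], grand mean 36.075
SSB = Σnᵢ(x̄ᵢ−x̄)² = 5843.597; SSW = ΣΣ(x−x̄ᵢ)² = 947.178
MSB = 5843.597/3 = 1947.8657; MSW = 947.178/36 = 26.3105
F = MSB/MSW = 74.0338
df = (3, 36)
p-value (upper-tail) = 0.00000
At α=0.01: p < α → reject H₀

reject H₀: yes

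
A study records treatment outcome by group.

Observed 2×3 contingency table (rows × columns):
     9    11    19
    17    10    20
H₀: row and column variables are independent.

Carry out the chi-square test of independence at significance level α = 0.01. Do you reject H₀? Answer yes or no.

reject H₀: no

Row totals [39, 47], col totals [26, 21, 39], n=86
χ² = (9−11.79)²/11.79 + (11−9.52)²/9.52 + (19−17.69)²/17.69 + (17−14.21)²/14.21 + (10−11.48)²/11.48 + (20−21.31)²/21.31 = 1.8062
df = 2
p-value (upper-tail) = 0.40530
At α=0.01: p ≥ α → fail to reject H₀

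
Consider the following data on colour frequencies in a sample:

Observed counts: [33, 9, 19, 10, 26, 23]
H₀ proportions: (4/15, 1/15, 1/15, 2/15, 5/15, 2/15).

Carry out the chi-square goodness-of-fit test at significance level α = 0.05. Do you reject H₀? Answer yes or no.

reject H₀: yes

n = 120; E_i = n·p_i = [32.00, 8.00, 8.00, 16.00, 40.00, 16.00]
χ² = (33−32.00)²/32.00 + (9−8.00)²/8.00 + (19−8.00)²/8.00 + (10−16.00)²/16.00 + (26−40.00)²/40.00 + (23−16.00)²/16.00 = 25.4937
df = 5
p-value (upper-tail) = 0.00011
At α=0.05: p < α → reject H₀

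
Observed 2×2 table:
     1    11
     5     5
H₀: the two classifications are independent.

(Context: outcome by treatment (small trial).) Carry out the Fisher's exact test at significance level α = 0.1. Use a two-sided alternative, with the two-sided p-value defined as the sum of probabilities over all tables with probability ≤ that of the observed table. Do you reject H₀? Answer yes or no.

reject H₀: yes

Margins: r₁=12, r₂=10, c₁=6, c₂=16, n=22
p_obs = C(12,1)·C(10,5)/C(22,6); sum pmf over tables with pmf ≤ p_obs
p-value (two-sided) = 0.05573
At α=0.1: p < α → reject H₀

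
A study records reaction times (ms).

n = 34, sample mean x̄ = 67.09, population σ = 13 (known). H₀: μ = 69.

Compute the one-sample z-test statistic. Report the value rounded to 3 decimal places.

SE = σ/√n = 13/√34 = 2.2295
z = (x̄−μ₀)/SE = (67.09−69)/2.2295 = -0.8567

test statistic = -0.857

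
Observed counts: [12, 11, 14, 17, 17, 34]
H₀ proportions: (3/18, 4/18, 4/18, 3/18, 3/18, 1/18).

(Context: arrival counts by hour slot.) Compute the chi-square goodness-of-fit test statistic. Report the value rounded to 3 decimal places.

n = 105; E_i = n·p_i = [17.50, 23.33, 23.33, 17.50, 17.50, 5.83]
χ² = (12−17.50)²/17.50 + (11−23.33)²/23.33 + (14−23.33)²/23.33 + (17−17.50)²/17.50 + (17−17.50)²/17.50 + (34−5.83)²/5.83 = 148.0143
df = 5

test statistic = 148.014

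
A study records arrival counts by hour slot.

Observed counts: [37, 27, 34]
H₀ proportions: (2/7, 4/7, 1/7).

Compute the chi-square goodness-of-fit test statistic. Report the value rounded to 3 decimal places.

n = 98; E_i = n·p_i = [28.00, 56.00, 14.00]
χ² = (37−28.00)²/28.00 + (27−56.00)²/56.00 + (34−14.00)²/14.00 = 46.4821
df = 2

test statistic = 46.482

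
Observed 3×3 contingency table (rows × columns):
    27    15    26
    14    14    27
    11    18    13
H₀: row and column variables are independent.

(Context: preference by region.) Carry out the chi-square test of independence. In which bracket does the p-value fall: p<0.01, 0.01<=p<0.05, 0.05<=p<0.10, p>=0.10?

Row totals [68, 55, 42], col totals [52, 47, 66], n=165
χ² = (27−21.43)²/21.43 + (15−19.37)²/19.37 + (26−27.20)²/27.20 + (14−17.33)²/17.33 + (14−15.67)²/15.67 + (27−22.00)²/22.00 + (11−13.24)²/13.24 + (18−11.96)²/11.96 + (13−16.80)²/16.80 = 8.7240
df = 4
p-value (upper-tail) = 0.06838
→ bracket: 0.05<=p<0.10

p-value bracket: 0.05<=p<0.10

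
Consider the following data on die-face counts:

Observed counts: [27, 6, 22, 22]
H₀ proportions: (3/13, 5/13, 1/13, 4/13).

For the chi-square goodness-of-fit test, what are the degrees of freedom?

df = k − 1 = 4 − 1 = 3

degrees of freedom = 3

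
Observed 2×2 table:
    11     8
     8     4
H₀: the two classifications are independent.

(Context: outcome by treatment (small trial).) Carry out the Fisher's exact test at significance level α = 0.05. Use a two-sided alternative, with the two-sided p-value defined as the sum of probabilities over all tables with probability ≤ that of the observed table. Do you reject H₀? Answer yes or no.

Margins: r₁=19, r₂=12, c₁=19, c₂=12, n=31
p_obs = C(19,11)·C(12,8)/C(31,19); sum pmf over tables with pmf ≤ p_obs
p-value (two-sided) = 0.71721
At α=0.05: p ≥ α → fail to reject H₀

reject H₀: no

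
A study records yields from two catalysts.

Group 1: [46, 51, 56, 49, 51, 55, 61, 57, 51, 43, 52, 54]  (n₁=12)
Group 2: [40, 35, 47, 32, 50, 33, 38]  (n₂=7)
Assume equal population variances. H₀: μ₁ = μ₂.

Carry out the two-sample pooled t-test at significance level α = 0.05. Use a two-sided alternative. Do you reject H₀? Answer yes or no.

x̄₁=52.167, s₁=4.896, n₁=12
x̄₂=39.286, s₂=6.921, n₂=7
s_p² = [11·4.896² + 6·6.921²]/17 = 32.4174
SE = √(s_p²·(1/12+1/7)) = 2.7079
t = (52.167−39.286)/2.7079 = 4.7569
df = 17
p-value (two-sided) = 0.00018
At α=0.05: p < α → reject H₀

reject H₀: yes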